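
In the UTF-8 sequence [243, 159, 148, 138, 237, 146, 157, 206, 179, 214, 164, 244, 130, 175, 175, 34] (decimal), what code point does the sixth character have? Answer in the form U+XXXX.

Offset 0: leading byte 0xF3 = 11110011 → 4-byte char #1 = F3 9F 94 8A.
Offset 4: leading byte 0xED = 11101101 → 3-byte char #2 = ED 92 9D.
Offset 7: leading byte 0xCE = 11001110 → 2-byte char #3 = CE B3.
Offset 9: leading byte 0xD6 = 11010110 → 2-byte char #4 = D6 A4.
Offset 11: leading byte 0xF4 = 11110100 → 4-byte char #5 = F4 82 AF AF.
Offset 15: leading byte 0x22 = 00100010 → 1-byte char #6 = 22.
Leading byte 0x22 = 00100010 matches 0xxxxxxx → 1-byte sequence.
Byte 1: 0x22 = 00100010, payload 0100010 (7 bits).
Concatenate: 0100010 = 0x22 (7 bits → U+0022).

U+0022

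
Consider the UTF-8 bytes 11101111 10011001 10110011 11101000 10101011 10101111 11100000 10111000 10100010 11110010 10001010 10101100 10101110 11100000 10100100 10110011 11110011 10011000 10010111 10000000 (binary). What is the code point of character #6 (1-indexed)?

Offset 0: leading byte 0xEF = 11101111 → 3-byte char #1 = EF 99 B3.
Offset 3: leading byte 0xE8 = 11101000 → 3-byte char #2 = E8 AB AF.
Offset 6: leading byte 0xE0 = 11100000 → 3-byte char #3 = E0 B8 A2.
Offset 9: leading byte 0xF2 = 11110010 → 4-byte char #4 = F2 8A AC AE.
Offset 13: leading byte 0xE0 = 11100000 → 3-byte char #5 = E0 A4 B3.
Offset 16: leading byte 0xF3 = 11110011 → 4-byte char #6 = F3 98 97 80.
Leading byte 0xF3 = 11110011 matches 11110xxx → 4-byte sequence.
Byte 1: 0xF3 = 11110011, payload 011 (3 bits).
Byte 2: 0x98 = 10011000 (10xxxxxx ✓), payload 011000.
Byte 3: 0x97 = 10010111 (10xxxxxx ✓), payload 010111.
Byte 4: 0x80 = 10000000 (10xxxxxx ✓), payload 000000.
Concatenate: 011011000010111000000 = 0xD85C0 (21 bits → U+D85C0).

U+D85C0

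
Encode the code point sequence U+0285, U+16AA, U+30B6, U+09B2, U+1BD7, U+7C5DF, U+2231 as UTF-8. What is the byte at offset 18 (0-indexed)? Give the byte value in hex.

0xE2

U+0285 → 2-byte form CA 85 at offsets 0–1.
U+16AA → 3-byte form E1 9A AA at offsets 2–4.
U+30B6 → 3-byte form E3 82 B6 at offsets 5–7.
U+09B2 → 3-byte form E0 A6 B2 at offsets 8–10.
U+1BD7 → 3-byte form E1 AF 97 at offsets 11–13.
U+7C5DF → 4-byte form F1 BC 97 9F at offsets 14–17.
U+2231 → 3-byte form E2 88 B1 at offsets 18–20.
Offset 18 falls in char 7's range; it's byte 1 of E2 88 B1 = 0xE2.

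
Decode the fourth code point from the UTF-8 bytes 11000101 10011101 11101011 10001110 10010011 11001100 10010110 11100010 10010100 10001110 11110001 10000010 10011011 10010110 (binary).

U+250E

Offset 0: leading byte 0xC5 = 11000101 → 2-byte char #1 = C5 9D.
Offset 2: leading byte 0xEB = 11101011 → 3-byte char #2 = EB 8E 93.
Offset 5: leading byte 0xCC = 11001100 → 2-byte char #3 = CC 96.
Offset 7: leading byte 0xE2 = 11100010 → 3-byte char #4 = E2 94 8E.
Leading byte 0xE2 = 11100010 matches 1110xxxx → 3-byte sequence.
Byte 1: 0xE2 = 11100010, payload 0010 (4 bits).
Byte 2: 0x94 = 10010100 (10xxxxxx ✓), payload 010100.
Byte 3: 0x8E = 10001110 (10xxxxxx ✓), payload 001110.
Concatenate: 0010010100001110 = 0x250E (16 bits → U+250E).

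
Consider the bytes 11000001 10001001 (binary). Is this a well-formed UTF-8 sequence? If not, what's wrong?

invalid (overlong encoding)

Leading byte 0xC1 = 11000001 → 2-byte form.
Continuation bytes all match 10xxxxxx. Payload decodes to 0x49.
But 0x49 < 0x80, the minimum for a 2-byte sequence — this is an overlong encoding.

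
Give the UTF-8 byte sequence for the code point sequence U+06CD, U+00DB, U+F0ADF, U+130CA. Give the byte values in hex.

DB 8D C3 9B F3 B0 AB 9F F0 93 83 8A

U+06CD: 2-byte form → DB 8D.
U+00DB: 2-byte form → C3 9B.
U+F0ADF: 4-byte form → F3 B0 AB 9F.
U+130CA: 4-byte form → F0 93 83 8A.
Concatenated (12 bytes): DB 8D C3 9B F3 B0 AB 9F F0 93 83 8A.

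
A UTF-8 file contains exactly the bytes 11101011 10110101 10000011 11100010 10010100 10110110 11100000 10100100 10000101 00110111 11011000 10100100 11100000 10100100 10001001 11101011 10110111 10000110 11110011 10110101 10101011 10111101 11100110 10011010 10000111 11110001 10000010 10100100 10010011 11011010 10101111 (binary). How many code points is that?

11

Byte at offset 0: 0xEB = 11101011 → 3-byte char (#1). Advance 3.
Byte at offset 3: 0xE2 = 11100010 → 3-byte char (#2). Advance 3.
Byte at offset 6: 0xE0 = 11100000 → 3-byte char (#3). Advance 3.
Byte at offset 9: 0x37 = 00110111 → 1-byte char (#4). Advance 1.
Byte at offset 10: 0xD8 = 11011000 → 2-byte char (#5). Advance 2.
Byte at offset 12: 0xE0 = 11100000 → 3-byte char (#6). Advance 3.
Byte at offset 15: 0xEB = 11101011 → 3-byte char (#7). Advance 3.
Byte at offset 18: 0xF3 = 11110011 → 4-byte char (#8). Advance 4.
Byte at offset 22: 0xE6 = 11100110 → 3-byte char (#9). Advance 3.
Byte at offset 25: 0xF1 = 11110001 → 4-byte char (#10). Advance 4.
Byte at offset 29: 0xDA = 11011010 → 2-byte char (#11). Advance 2.
Reached end at offset 31 after 11 code points.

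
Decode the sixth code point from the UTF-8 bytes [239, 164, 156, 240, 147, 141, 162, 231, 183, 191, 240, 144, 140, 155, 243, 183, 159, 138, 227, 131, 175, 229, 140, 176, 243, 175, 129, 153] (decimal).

U+30EF

Offset 0: leading byte 0xEF = 11101111 → 3-byte char #1 = EF A4 9C.
Offset 3: leading byte 0xF0 = 11110000 → 4-byte char #2 = F0 93 8D A2.
Offset 7: leading byte 0xE7 = 11100111 → 3-byte char #3 = E7 B7 BF.
Offset 10: leading byte 0xF0 = 11110000 → 4-byte char #4 = F0 90 8C 9B.
Offset 14: leading byte 0xF3 = 11110011 → 4-byte char #5 = F3 B7 9F 8A.
Offset 18: leading byte 0xE3 = 11100011 → 3-byte char #6 = E3 83 AF.
Leading byte 0xE3 = 11100011 matches 1110xxxx → 3-byte sequence.
Byte 1: 0xE3 = 11100011, payload 0011 (4 bits).
Byte 2: 0x83 = 10000011 (10xxxxxx ✓), payload 000011.
Byte 3: 0xAF = 10101111 (10xxxxxx ✓), payload 101111.
Concatenate: 0011000011101111 = 0x30EF (16 bits → U+30EF).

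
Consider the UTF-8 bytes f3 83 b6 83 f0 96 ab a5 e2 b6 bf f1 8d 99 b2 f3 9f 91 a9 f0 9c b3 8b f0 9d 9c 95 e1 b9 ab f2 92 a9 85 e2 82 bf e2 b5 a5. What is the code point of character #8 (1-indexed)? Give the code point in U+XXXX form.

U+1E6B

Offset 0: leading byte 0xF3 = 11110011 → 4-byte char #1 = F3 83 B6 83.
Offset 4: leading byte 0xF0 = 11110000 → 4-byte char #2 = F0 96 AB A5.
Offset 8: leading byte 0xE2 = 11100010 → 3-byte char #3 = E2 B6 BF.
Offset 11: leading byte 0xF1 = 11110001 → 4-byte char #4 = F1 8D 99 B2.
Offset 15: leading byte 0xF3 = 11110011 → 4-byte char #5 = F3 9F 91 A9.
Offset 19: leading byte 0xF0 = 11110000 → 4-byte char #6 = F0 9C B3 8B.
Offset 23: leading byte 0xF0 = 11110000 → 4-byte char #7 = F0 9D 9C 95.
Offset 27: leading byte 0xE1 = 11100001 → 3-byte char #8 = E1 B9 AB.
Leading byte 0xE1 = 11100001 matches 1110xxxx → 3-byte sequence.
Byte 1: 0xE1 = 11100001, payload 0001 (4 bits).
Byte 2: 0xB9 = 10111001 (10xxxxxx ✓), payload 111001.
Byte 3: 0xAB = 10101011 (10xxxxxx ✓), payload 101011.
Concatenate: 0001111001101011 = 0x1E6B (16 bits → U+1E6B).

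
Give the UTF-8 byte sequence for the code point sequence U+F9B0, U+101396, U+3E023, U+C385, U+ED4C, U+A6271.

EF A6 B0 F4 81 8E 96 F0 BE 80 A3 EC 8E 85 EE B5 8C F2 A6 89 B1

U+F9B0: 3-byte form → EF A6 B0.
U+101396: 4-byte form → F4 81 8E 96.
U+3E023: 4-byte form → F0 BE 80 A3.
U+C385: 3-byte form → EC 8E 85.
U+ED4C: 3-byte form → EE B5 8C.
U+A6271: 4-byte form → F2 A6 89 B1.
Concatenated (21 bytes): EF A6 B0 F4 81 8E 96 F0 BE 80 A3 EC 8E 85 EE B5 8C F2 A6 89 B1.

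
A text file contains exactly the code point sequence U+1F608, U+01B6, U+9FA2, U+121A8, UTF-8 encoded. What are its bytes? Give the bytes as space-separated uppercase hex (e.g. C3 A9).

U+1F608: 4-byte form → F0 9F 98 88.
U+01B6: 2-byte form → C6 B6.
U+9FA2: 3-byte form → E9 BE A2.
U+121A8: 4-byte form → F0 92 86 A8.
Concatenated (13 bytes): F0 9F 98 88 C6 B6 E9 BE A2 F0 92 86 A8.

F0 9F 98 88 C6 B6 E9 BE A2 F0 92 86 A8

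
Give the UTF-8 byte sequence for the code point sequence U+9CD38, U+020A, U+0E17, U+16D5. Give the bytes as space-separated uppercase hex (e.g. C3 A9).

F2 9C B4 B8 C8 8A E0 B8 97 E1 9B 95

U+9CD38: 4-byte form → F2 9C B4 B8.
U+020A: 2-byte form → C8 8A.
U+0E17: 3-byte form → E0 B8 97.
U+16D5: 3-byte form → E1 9B 95.
Concatenated (12 bytes): F2 9C B4 B8 C8 8A E0 B8 97 E1 9B 95.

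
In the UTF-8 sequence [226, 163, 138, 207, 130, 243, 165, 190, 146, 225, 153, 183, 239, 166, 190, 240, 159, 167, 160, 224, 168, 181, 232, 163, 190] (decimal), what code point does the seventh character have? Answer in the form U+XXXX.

U+0A35

Offset 0: leading byte 0xE2 = 11100010 → 3-byte char #1 = E2 A3 8A.
Offset 3: leading byte 0xCF = 11001111 → 2-byte char #2 = CF 82.
Offset 5: leading byte 0xF3 = 11110011 → 4-byte char #3 = F3 A5 BE 92.
Offset 9: leading byte 0xE1 = 11100001 → 3-byte char #4 = E1 99 B7.
Offset 12: leading byte 0xEF = 11101111 → 3-byte char #5 = EF A6 BE.
Offset 15: leading byte 0xF0 = 11110000 → 4-byte char #6 = F0 9F A7 A0.
Offset 19: leading byte 0xE0 = 11100000 → 3-byte char #7 = E0 A8 B5.
Leading byte 0xE0 = 11100000 matches 1110xxxx → 3-byte sequence.
Byte 1: 0xE0 = 11100000, payload 0000 (4 bits).
Byte 2: 0xA8 = 10101000 (10xxxxxx ✓), payload 101000.
Byte 3: 0xB5 = 10110101 (10xxxxxx ✓), payload 110101.
Concatenate: 0000101000110101 = 0xA35 (16 bits → U+0A35).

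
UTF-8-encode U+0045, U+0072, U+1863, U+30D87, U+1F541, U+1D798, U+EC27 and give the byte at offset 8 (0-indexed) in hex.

0x87

U+0045 → 1-byte form 45 at offsets 0–0.
U+0072 → 1-byte form 72 at offsets 1–1.
U+1863 → 3-byte form E1 A1 A3 at offsets 2–4.
U+30D87 → 4-byte form F0 B0 B6 87 at offsets 5–8.
Offset 8 falls in char 4's range; it's byte 4 of F0 B0 B6 87 = 0x87.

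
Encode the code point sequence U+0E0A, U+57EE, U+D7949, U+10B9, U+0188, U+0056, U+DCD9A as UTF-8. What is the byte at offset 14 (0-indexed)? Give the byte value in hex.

U+0E0A → 3-byte form E0 B8 8A at offsets 0–2.
U+57EE → 3-byte form E5 9F AE at offsets 3–5.
U+D7949 → 4-byte form F3 97 A5 89 at offsets 6–9.
U+10B9 → 3-byte form E1 82 B9 at offsets 10–12.
U+0188 → 2-byte form C6 88 at offsets 13–14.
Offset 14 falls in char 5's range; it's byte 2 of C6 88 = 0x88.

0x88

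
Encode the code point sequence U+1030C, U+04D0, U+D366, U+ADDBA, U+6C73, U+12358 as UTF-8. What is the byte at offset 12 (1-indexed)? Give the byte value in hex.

0xB6

1-indexed offset 12 is 0-indexed offset 11.
U+1030C → 4-byte form F0 90 8C 8C at offsets 0–3.
U+04D0 → 2-byte form D3 90 at offsets 4–5.
U+D366 → 3-byte form ED 8D A6 at offsets 6–8.
U+ADDBA → 4-byte form F2 AD B6 BA at offsets 9–12.
Offset 11 falls in char 4's range; it's byte 3 of F2 AD B6 BA = 0xB6.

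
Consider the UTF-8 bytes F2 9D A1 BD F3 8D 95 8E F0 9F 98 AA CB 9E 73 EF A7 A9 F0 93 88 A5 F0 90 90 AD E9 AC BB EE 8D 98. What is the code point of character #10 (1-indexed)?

Offset 0: leading byte 0xF2 = 11110010 → 4-byte char #1 = F2 9D A1 BD.
Offset 4: leading byte 0xF3 = 11110011 → 4-byte char #2 = F3 8D 95 8E.
Offset 8: leading byte 0xF0 = 11110000 → 4-byte char #3 = F0 9F 98 AA.
Offset 12: leading byte 0xCB = 11001011 → 2-byte char #4 = CB 9E.
Offset 14: leading byte 0x73 = 01110011 → 1-byte char #5 = 73.
Offset 15: leading byte 0xEF = 11101111 → 3-byte char #6 = EF A7 A9.
Offset 18: leading byte 0xF0 = 11110000 → 4-byte char #7 = F0 93 88 A5.
Offset 22: leading byte 0xF0 = 11110000 → 4-byte char #8 = F0 90 90 AD.
Offset 26: leading byte 0xE9 = 11101001 → 3-byte char #9 = E9 AC BB.
Offset 29: leading byte 0xEE = 11101110 → 3-byte char #10 = EE 8D 98.
Leading byte 0xEE = 11101110 matches 1110xxxx → 3-byte sequence.
Byte 1: 0xEE = 11101110, payload 1110 (4 bits).
Byte 2: 0x8D = 10001101 (10xxxxxx ✓), payload 001101.
Byte 3: 0x98 = 10011000 (10xxxxxx ✓), payload 011000.
Concatenate: 1110001101011000 = 0xE358 (16 bits → U+E358).

U+E358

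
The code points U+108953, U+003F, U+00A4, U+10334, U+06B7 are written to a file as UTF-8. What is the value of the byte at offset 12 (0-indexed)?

0xB7

U+108953 → 4-byte form F4 88 A5 93 at offsets 0–3.
U+003F → 1-byte form 3F at offsets 4–4.
U+00A4 → 2-byte form C2 A4 at offsets 5–6.
U+10334 → 4-byte form F0 90 8C B4 at offsets 7–10.
U+06B7 → 2-byte form DA B7 at offsets 11–12.
Offset 12 falls in char 5's range; it's byte 2 of DA B7 = 0xB7.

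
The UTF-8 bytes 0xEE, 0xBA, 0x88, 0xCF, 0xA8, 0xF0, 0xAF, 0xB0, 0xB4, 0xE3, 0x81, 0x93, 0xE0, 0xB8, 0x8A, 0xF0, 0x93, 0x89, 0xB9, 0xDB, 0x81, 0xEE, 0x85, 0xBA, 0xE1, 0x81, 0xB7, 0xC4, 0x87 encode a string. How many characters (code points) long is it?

10

Byte at offset 0: 0xEE = 11101110 → 3-byte char (#1). Advance 3.
Byte at offset 3: 0xCF = 11001111 → 2-byte char (#2). Advance 2.
Byte at offset 5: 0xF0 = 11110000 → 4-byte char (#3). Advance 4.
Byte at offset 9: 0xE3 = 11100011 → 3-byte char (#4). Advance 3.
Byte at offset 12: 0xE0 = 11100000 → 3-byte char (#5). Advance 3.
Byte at offset 15: 0xF0 = 11110000 → 4-byte char (#6). Advance 4.
Byte at offset 19: 0xDB = 11011011 → 2-byte char (#7). Advance 2.
Byte at offset 21: 0xEE = 11101110 → 3-byte char (#8). Advance 3.
Byte at offset 24: 0xE1 = 11100001 → 3-byte char (#9). Advance 3.
Byte at offset 27: 0xC4 = 11000100 → 2-byte char (#10). Advance 2.
Reached end at offset 29 after 10 code points.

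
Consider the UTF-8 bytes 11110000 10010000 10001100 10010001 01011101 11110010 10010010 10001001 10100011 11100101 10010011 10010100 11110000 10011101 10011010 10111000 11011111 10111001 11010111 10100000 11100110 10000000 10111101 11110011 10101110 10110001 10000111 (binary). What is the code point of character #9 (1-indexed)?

U+EEC47

Offset 0: leading byte 0xF0 = 11110000 → 4-byte char #1 = F0 90 8C 91.
Offset 4: leading byte 0x5D = 01011101 → 1-byte char #2 = 5D.
Offset 5: leading byte 0xF2 = 11110010 → 4-byte char #3 = F2 92 89 A3.
Offset 9: leading byte 0xE5 = 11100101 → 3-byte char #4 = E5 93 94.
Offset 12: leading byte 0xF0 = 11110000 → 4-byte char #5 = F0 9D 9A B8.
Offset 16: leading byte 0xDF = 11011111 → 2-byte char #6 = DF B9.
Offset 18: leading byte 0xD7 = 11010111 → 2-byte char #7 = D7 A0.
Offset 20: leading byte 0xE6 = 11100110 → 3-byte char #8 = E6 80 BD.
Offset 23: leading byte 0xF3 = 11110011 → 4-byte char #9 = F3 AE B1 87.
Leading byte 0xF3 = 11110011 matches 11110xxx → 4-byte sequence.
Byte 1: 0xF3 = 11110011, payload 011 (3 bits).
Byte 2: 0xAE = 10101110 (10xxxxxx ✓), payload 101110.
Byte 3: 0xB1 = 10110001 (10xxxxxx ✓), payload 110001.
Byte 4: 0x87 = 10000111 (10xxxxxx ✓), payload 000111.
Concatenate: 011101110110001000111 = 0xEEC47 (21 bits → U+EEC47).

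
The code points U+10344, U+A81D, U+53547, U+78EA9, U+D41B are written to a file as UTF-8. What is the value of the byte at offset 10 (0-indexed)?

U+10344 → 4-byte form F0 90 8D 84 at offsets 0–3.
U+A81D → 3-byte form EA A0 9D at offsets 4–6.
U+53547 → 4-byte form F1 93 95 87 at offsets 7–10.
Offset 10 falls in char 3's range; it's byte 4 of F1 93 95 87 = 0x87.

0x87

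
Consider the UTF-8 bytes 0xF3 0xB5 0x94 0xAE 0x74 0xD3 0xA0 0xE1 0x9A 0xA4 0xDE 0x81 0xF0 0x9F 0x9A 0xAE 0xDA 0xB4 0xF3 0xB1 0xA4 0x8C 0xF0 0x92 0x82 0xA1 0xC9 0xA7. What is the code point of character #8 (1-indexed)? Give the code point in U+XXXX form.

U+F190C

Offset 0: leading byte 0xF3 = 11110011 → 4-byte char #1 = F3 B5 94 AE.
Offset 4: leading byte 0x74 = 01110100 → 1-byte char #2 = 74.
Offset 5: leading byte 0xD3 = 11010011 → 2-byte char #3 = D3 A0.
Offset 7: leading byte 0xE1 = 11100001 → 3-byte char #4 = E1 9A A4.
Offset 10: leading byte 0xDE = 11011110 → 2-byte char #5 = DE 81.
Offset 12: leading byte 0xF0 = 11110000 → 4-byte char #6 = F0 9F 9A AE.
Offset 16: leading byte 0xDA = 11011010 → 2-byte char #7 = DA B4.
Offset 18: leading byte 0xF3 = 11110011 → 4-byte char #8 = F3 B1 A4 8C.
Leading byte 0xF3 = 11110011 matches 11110xxx → 4-byte sequence.
Byte 1: 0xF3 = 11110011, payload 011 (3 bits).
Byte 2: 0xB1 = 10110001 (10xxxxxx ✓), payload 110001.
Byte 3: 0xA4 = 10100100 (10xxxxxx ✓), payload 100100.
Byte 4: 0x8C = 10001100 (10xxxxxx ✓), payload 001100.
Concatenate: 011110001100100001100 = 0xF190C (21 bits → U+F190C).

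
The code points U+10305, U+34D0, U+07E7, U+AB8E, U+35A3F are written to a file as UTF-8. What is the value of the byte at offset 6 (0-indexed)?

0x90

U+10305 → 4-byte form F0 90 8C 85 at offsets 0–3.
U+34D0 → 3-byte form E3 93 90 at offsets 4–6.
Offset 6 falls in char 2's range; it's byte 3 of E3 93 90 = 0x90.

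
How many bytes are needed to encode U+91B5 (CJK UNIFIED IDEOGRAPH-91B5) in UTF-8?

3

U+91B5 = 0x91B5. UTF-8 uses 1 byte below 0x80, 2 below 0x800, 3 below 0x10000, 4 up to 0x10FFFF. 0x91B5 is in U+0800–U+FFFF → 3 bytes.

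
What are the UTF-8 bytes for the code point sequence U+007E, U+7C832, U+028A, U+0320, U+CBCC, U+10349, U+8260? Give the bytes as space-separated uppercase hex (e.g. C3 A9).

U+007E: 1-byte form → 7E.
U+7C832: 4-byte form → F1 BC A0 B2.
U+028A: 2-byte form → CA 8A.
U+0320: 2-byte form → CC A0.
U+CBCC: 3-byte form → EC AF 8C.
U+10349: 4-byte form → F0 90 8D 89.
U+8260: 3-byte form → E8 89 A0.
Concatenated (19 bytes): 7E F1 BC A0 B2 CA 8A CC A0 EC AF 8C F0 90 8D 89 E8 89 A0.

7E F1 BC A0 B2 CA 8A CC A0 EC AF 8C F0 90 8D 89 E8 89 A0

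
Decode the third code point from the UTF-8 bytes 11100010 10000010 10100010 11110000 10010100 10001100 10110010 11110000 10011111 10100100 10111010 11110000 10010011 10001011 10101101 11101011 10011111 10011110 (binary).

Offset 0: leading byte 0xE2 = 11100010 → 3-byte char #1 = E2 82 A2.
Offset 3: leading byte 0xF0 = 11110000 → 4-byte char #2 = F0 94 8C B2.
Offset 7: leading byte 0xF0 = 11110000 → 4-byte char #3 = F0 9F A4 BA.
Leading byte 0xF0 = 11110000 matches 11110xxx → 4-byte sequence.
Byte 1: 0xF0 = 11110000, payload 000 (3 bits).
Byte 2: 0x9F = 10011111 (10xxxxxx ✓), payload 011111.
Byte 3: 0xA4 = 10100100 (10xxxxxx ✓), payload 100100.
Byte 4: 0xBA = 10111010 (10xxxxxx ✓), payload 111010.
Concatenate: 000011111100100111010 = 0x1F93A (21 bits → U+1F93A).

U+1F93A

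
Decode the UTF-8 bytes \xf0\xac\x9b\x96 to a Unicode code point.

U+2C6D6

Leading byte 0xF0 = 11110000 matches 11110xxx → 4-byte sequence.
Byte 1: 0xF0 = 11110000, payload 000 (3 bits).
Byte 2: 0xAC = 10101100 (10xxxxxx ✓), payload 101100.
Byte 3: 0x9B = 10011011 (10xxxxxx ✓), payload 011011.
Byte 4: 0x96 = 10010110 (10xxxxxx ✓), payload 010110.
Concatenate: 000101100011011010110 = 0x2C6D6 (21 bits → U+2C6D6).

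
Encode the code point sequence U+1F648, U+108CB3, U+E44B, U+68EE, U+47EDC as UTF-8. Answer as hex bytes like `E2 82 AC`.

F0 9F 99 88 F4 88 B2 B3 EE 91 8B E6 A3 AE F1 87 BB 9C

U+1F648: 4-byte form → F0 9F 99 88.
U+108CB3: 4-byte form → F4 88 B2 B3.
U+E44B: 3-byte form → EE 91 8B.
U+68EE: 3-byte form → E6 A3 AE.
U+47EDC: 4-byte form → F1 87 BB 9C.
Concatenated (18 bytes): F0 9F 99 88 F4 88 B2 B3 EE 91 8B E6 A3 AE F1 87 BB 9C.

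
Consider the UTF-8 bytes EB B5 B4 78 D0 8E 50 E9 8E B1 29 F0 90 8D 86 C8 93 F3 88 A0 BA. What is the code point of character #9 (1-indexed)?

Offset 0: leading byte 0xEB = 11101011 → 3-byte char #1 = EB B5 B4.
Offset 3: leading byte 0x78 = 01111000 → 1-byte char #2 = 78.
Offset 4: leading byte 0xD0 = 11010000 → 2-byte char #3 = D0 8E.
Offset 6: leading byte 0x50 = 01010000 → 1-byte char #4 = 50.
Offset 7: leading byte 0xE9 = 11101001 → 3-byte char #5 = E9 8E B1.
Offset 10: leading byte 0x29 = 00101001 → 1-byte char #6 = 29.
Offset 11: leading byte 0xF0 = 11110000 → 4-byte char #7 = F0 90 8D 86.
Offset 15: leading byte 0xC8 = 11001000 → 2-byte char #8 = C8 93.
Offset 17: leading byte 0xF3 = 11110011 → 4-byte char #9 = F3 88 A0 BA.
Leading byte 0xF3 = 11110011 matches 11110xxx → 4-byte sequence.
Byte 1: 0xF3 = 11110011, payload 011 (3 bits).
Byte 2: 0x88 = 10001000 (10xxxxxx ✓), payload 001000.
Byte 3: 0xA0 = 10100000 (10xxxxxx ✓), payload 100000.
Byte 4: 0xBA = 10111010 (10xxxxxx ✓), payload 111010.
Concatenate: 011001000100000111010 = 0xC883A (21 bits → U+C883A).

U+C883A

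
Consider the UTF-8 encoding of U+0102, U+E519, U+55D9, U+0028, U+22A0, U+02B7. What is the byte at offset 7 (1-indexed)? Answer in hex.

1-indexed offset 7 is 0-indexed offset 6.
U+0102 → 2-byte form C4 82 at offsets 0–1.
U+E519 → 3-byte form EE 94 99 at offsets 2–4.
U+55D9 → 3-byte form E5 97 99 at offsets 5–7.
Offset 6 falls in char 3's range; it's byte 2 of E5 97 99 = 0x97.

0x97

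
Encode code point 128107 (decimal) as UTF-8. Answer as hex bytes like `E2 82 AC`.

F0 9F 91 AB

U+1F46B = 0x1F46B = 128107 decimal. In range U+10000–U+10FFFF → 4-byte form: 11110xxx 10xxxxxx 10xxxxxx 10xxxxxx.
Binary (21 bits): 000011111010001101011.
Split 3+6+6+6: 000 | 011111 | 010001 | 101011.
Byte 1: 11110000 = 0xF0.
Byte 2: 10011111 = 0x9F.
Byte 3: 10010001 = 0x91.
Byte 4: 10101011 = 0xAB.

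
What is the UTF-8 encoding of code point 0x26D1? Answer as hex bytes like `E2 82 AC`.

U+26D1 = 0x26D1 = 9937 decimal. In range U+0800–U+FFFF → 3-byte form: 1110xxxx 10xxxxxx 10xxxxxx.
Binary (16 bits): 0010011011010001.
Split 4+6+6: 0010 | 011011 | 010001.
Byte 1: 11100010 = 0xE2.
Byte 2: 10011011 = 0x9B.
Byte 3: 10010001 = 0x91.

E2 9B 91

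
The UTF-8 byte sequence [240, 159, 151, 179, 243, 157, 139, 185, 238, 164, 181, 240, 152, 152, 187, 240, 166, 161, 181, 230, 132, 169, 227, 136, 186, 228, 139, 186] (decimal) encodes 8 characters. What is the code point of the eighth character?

U+42FA

Offset 0: leading byte 0xF0 = 11110000 → 4-byte char #1 = F0 9F 97 B3.
Offset 4: leading byte 0xF3 = 11110011 → 4-byte char #2 = F3 9D 8B B9.
Offset 8: leading byte 0xEE = 11101110 → 3-byte char #3 = EE A4 B5.
Offset 11: leading byte 0xF0 = 11110000 → 4-byte char #4 = F0 98 98 BB.
Offset 15: leading byte 0xF0 = 11110000 → 4-byte char #5 = F0 A6 A1 B5.
Offset 19: leading byte 0xE6 = 11100110 → 3-byte char #6 = E6 84 A9.
Offset 22: leading byte 0xE3 = 11100011 → 3-byte char #7 = E3 88 BA.
Offset 25: leading byte 0xE4 = 11100100 → 3-byte char #8 = E4 8B BA.
Leading byte 0xE4 = 11100100 matches 1110xxxx → 3-byte sequence.
Byte 1: 0xE4 = 11100100, payload 0100 (4 bits).
Byte 2: 0x8B = 10001011 (10xxxxxx ✓), payload 001011.
Byte 3: 0xBA = 10111010 (10xxxxxx ✓), payload 111010.
Concatenate: 0100001011111010 = 0x42FA (16 bits → U+42FA).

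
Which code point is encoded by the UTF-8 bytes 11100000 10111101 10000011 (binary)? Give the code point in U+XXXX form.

U+0F43

Leading byte 0xE0 = 11100000 matches 1110xxxx → 3-byte sequence.
Byte 1: 0xE0 = 11100000, payload 0000 (4 bits).
Byte 2: 0xBD = 10111101 (10xxxxxx ✓), payload 111101.
Byte 3: 0x83 = 10000011 (10xxxxxx ✓), payload 000011.
Concatenate: 0000111101000011 = 0xF43 (16 bits → U+0F43).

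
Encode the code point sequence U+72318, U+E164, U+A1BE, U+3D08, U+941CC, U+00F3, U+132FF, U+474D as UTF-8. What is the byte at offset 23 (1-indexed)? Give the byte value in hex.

0xBF

1-indexed offset 23 is 0-indexed offset 22.
U+72318 → 4-byte form F1 B2 8C 98 at offsets 0–3.
U+E164 → 3-byte form EE 85 A4 at offsets 4–6.
U+A1BE → 3-byte form EA 86 BE at offsets 7–9.
U+3D08 → 3-byte form E3 B4 88 at offsets 10–12.
U+941CC → 4-byte form F2 94 87 8C at offsets 13–16.
U+00F3 → 2-byte form C3 B3 at offsets 17–18.
U+132FF → 4-byte form F0 93 8B BF at offsets 19–22.
Offset 22 falls in char 7's range; it's byte 4 of F0 93 8B BF = 0xBF.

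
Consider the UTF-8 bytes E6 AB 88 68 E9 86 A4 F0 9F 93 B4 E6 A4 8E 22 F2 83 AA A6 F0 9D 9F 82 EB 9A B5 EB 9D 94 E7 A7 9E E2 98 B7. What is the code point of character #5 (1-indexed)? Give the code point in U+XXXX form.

U+690E

Offset 0: leading byte 0xE6 = 11100110 → 3-byte char #1 = E6 AB 88.
Offset 3: leading byte 0x68 = 01101000 → 1-byte char #2 = 68.
Offset 4: leading byte 0xE9 = 11101001 → 3-byte char #3 = E9 86 A4.
Offset 7: leading byte 0xF0 = 11110000 → 4-byte char #4 = F0 9F 93 B4.
Offset 11: leading byte 0xE6 = 11100110 → 3-byte char #5 = E6 A4 8E.
Leading byte 0xE6 = 11100110 matches 1110xxxx → 3-byte sequence.
Byte 1: 0xE6 = 11100110, payload 0110 (4 bits).
Byte 2: 0xA4 = 10100100 (10xxxxxx ✓), payload 100100.
Byte 3: 0x8E = 10001110 (10xxxxxx ✓), payload 001110.
Concatenate: 0110100100001110 = 0x690E (16 bits → U+690E).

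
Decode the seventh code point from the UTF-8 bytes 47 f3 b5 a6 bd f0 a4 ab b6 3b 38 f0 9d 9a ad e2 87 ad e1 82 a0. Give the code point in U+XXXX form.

Offset 0: leading byte 0x47 = 01000111 → 1-byte char #1 = 47.
Offset 1: leading byte 0xF3 = 11110011 → 4-byte char #2 = F3 B5 A6 BD.
Offset 5: leading byte 0xF0 = 11110000 → 4-byte char #3 = F0 A4 AB B6.
Offset 9: leading byte 0x3B = 00111011 → 1-byte char #4 = 3B.
Offset 10: leading byte 0x38 = 00111000 → 1-byte char #5 = 38.
Offset 11: leading byte 0xF0 = 11110000 → 4-byte char #6 = F0 9D 9A AD.
Offset 15: leading byte 0xE2 = 11100010 → 3-byte char #7 = E2 87 AD.
Leading byte 0xE2 = 11100010 matches 1110xxxx → 3-byte sequence.
Byte 1: 0xE2 = 11100010, payload 0010 (4 bits).
Byte 2: 0x87 = 10000111 (10xxxxxx ✓), payload 000111.
Byte 3: 0xAD = 10101101 (10xxxxxx ✓), payload 101101.
Concatenate: 0010000111101101 = 0x21ED (16 bits → U+21ED).

U+21ED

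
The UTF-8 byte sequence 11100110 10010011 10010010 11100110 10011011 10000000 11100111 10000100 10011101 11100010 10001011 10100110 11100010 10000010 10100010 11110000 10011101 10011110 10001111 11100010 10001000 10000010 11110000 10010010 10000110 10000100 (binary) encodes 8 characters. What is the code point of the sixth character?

Offset 0: leading byte 0xE6 = 11100110 → 3-byte char #1 = E6 93 92.
Offset 3: leading byte 0xE6 = 11100110 → 3-byte char #2 = E6 9B 80.
Offset 6: leading byte 0xE7 = 11100111 → 3-byte char #3 = E7 84 9D.
Offset 9: leading byte 0xE2 = 11100010 → 3-byte char #4 = E2 8B A6.
Offset 12: leading byte 0xE2 = 11100010 → 3-byte char #5 = E2 82 A2.
Offset 15: leading byte 0xF0 = 11110000 → 4-byte char #6 = F0 9D 9E 8F.
Leading byte 0xF0 = 11110000 matches 11110xxx → 4-byte sequence.
Byte 1: 0xF0 = 11110000, payload 000 (3 bits).
Byte 2: 0x9D = 10011101 (10xxxxxx ✓), payload 011101.
Byte 3: 0x9E = 10011110 (10xxxxxx ✓), payload 011110.
Byte 4: 0x8F = 10001111 (10xxxxxx ✓), payload 001111.
Concatenate: 000011101011110001111 = 0x1D78F (21 bits → U+1D78F).

U+1D78F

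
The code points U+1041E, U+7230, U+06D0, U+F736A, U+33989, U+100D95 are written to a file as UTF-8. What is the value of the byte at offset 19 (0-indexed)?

0xB6

U+1041E → 4-byte form F0 90 90 9E at offsets 0–3.
U+7230 → 3-byte form E7 88 B0 at offsets 4–6.
U+06D0 → 2-byte form DB 90 at offsets 7–8.
U+F736A → 4-byte form F3 B7 8D AA at offsets 9–12.
U+33989 → 4-byte form F0 B3 A6 89 at offsets 13–16.
U+100D95 → 4-byte form F4 80 B6 95 at offsets 17–20.
Offset 19 falls in char 6's range; it's byte 3 of F4 80 B6 95 = 0xB6.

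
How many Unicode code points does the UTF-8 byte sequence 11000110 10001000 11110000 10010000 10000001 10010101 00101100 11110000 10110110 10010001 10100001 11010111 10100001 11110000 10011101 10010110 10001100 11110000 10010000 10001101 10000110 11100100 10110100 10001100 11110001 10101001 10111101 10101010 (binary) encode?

Byte at offset 0: 0xC6 = 11000110 → 2-byte char (#1). Advance 2.
Byte at offset 2: 0xF0 = 11110000 → 4-byte char (#2). Advance 4.
Byte at offset 6: 0x2C = 00101100 → 1-byte char (#3). Advance 1.
Byte at offset 7: 0xF0 = 11110000 → 4-byte char (#4). Advance 4.
Byte at offset 11: 0xD7 = 11010111 → 2-byte char (#5). Advance 2.
Byte at offset 13: 0xF0 = 11110000 → 4-byte char (#6). Advance 4.
Byte at offset 17: 0xF0 = 11110000 → 4-byte char (#7). Advance 4.
Byte at offset 21: 0xE4 = 11100100 → 3-byte char (#8). Advance 3.
Byte at offset 24: 0xF1 = 11110001 → 4-byte char (#9). Advance 4.
Reached end at offset 28 after 9 code points.

9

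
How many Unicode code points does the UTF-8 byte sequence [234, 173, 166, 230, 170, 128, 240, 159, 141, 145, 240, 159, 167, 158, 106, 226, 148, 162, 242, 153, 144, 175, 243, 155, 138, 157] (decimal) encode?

8

Byte at offset 0: 0xEA = 11101010 → 3-byte char (#1). Advance 3.
Byte at offset 3: 0xE6 = 11100110 → 3-byte char (#2). Advance 3.
Byte at offset 6: 0xF0 = 11110000 → 4-byte char (#3). Advance 4.
Byte at offset 10: 0xF0 = 11110000 → 4-byte char (#4). Advance 4.
Byte at offset 14: 0x6A = 01101010 → 1-byte char (#5). Advance 1.
Byte at offset 15: 0xE2 = 11100010 → 3-byte char (#6). Advance 3.
Byte at offset 18: 0xF2 = 11110010 → 4-byte char (#7). Advance 4.
Byte at offset 22: 0xF3 = 11110011 → 4-byte char (#8). Advance 4.
Reached end at offset 26 after 8 code points.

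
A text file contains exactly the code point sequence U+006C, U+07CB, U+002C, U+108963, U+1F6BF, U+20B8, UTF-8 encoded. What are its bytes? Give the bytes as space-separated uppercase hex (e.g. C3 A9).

U+006C: 1-byte form → 6C.
U+07CB: 2-byte form → DF 8B.
U+002C: 1-byte form → 2C.
U+108963: 4-byte form → F4 88 A5 A3.
U+1F6BF: 4-byte form → F0 9F 9A BF.
U+20B8: 3-byte form → E2 82 B8.
Concatenated (15 bytes): 6C DF 8B 2C F4 88 A5 A3 F0 9F 9A BF E2 82 B8.

6C DF 8B 2C F4 88 A5 A3 F0 9F 9A BF E2 82 B8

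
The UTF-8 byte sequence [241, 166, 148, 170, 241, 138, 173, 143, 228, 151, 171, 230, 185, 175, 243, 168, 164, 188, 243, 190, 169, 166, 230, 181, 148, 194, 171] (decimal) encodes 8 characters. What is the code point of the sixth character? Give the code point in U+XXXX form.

Offset 0: leading byte 0xF1 = 11110001 → 4-byte char #1 = F1 A6 94 AA.
Offset 4: leading byte 0xF1 = 11110001 → 4-byte char #2 = F1 8A AD 8F.
Offset 8: leading byte 0xE4 = 11100100 → 3-byte char #3 = E4 97 AB.
Offset 11: leading byte 0xE6 = 11100110 → 3-byte char #4 = E6 B9 AF.
Offset 14: leading byte 0xF3 = 11110011 → 4-byte char #5 = F3 A8 A4 BC.
Offset 18: leading byte 0xF3 = 11110011 → 4-byte char #6 = F3 BE A9 A6.
Leading byte 0xF3 = 11110011 matches 11110xxx → 4-byte sequence.
Byte 1: 0xF3 = 11110011, payload 011 (3 bits).
Byte 2: 0xBE = 10111110 (10xxxxxx ✓), payload 111110.
Byte 3: 0xA9 = 10101001 (10xxxxxx ✓), payload 101001.
Byte 4: 0xA6 = 10100110 (10xxxxxx ✓), payload 100110.
Concatenate: 011111110101001100110 = 0xFEA66 (21 bits → U+FEA66).

U+FEA66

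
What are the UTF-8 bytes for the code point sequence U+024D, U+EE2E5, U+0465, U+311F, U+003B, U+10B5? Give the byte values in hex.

C9 8D F3 AE 8B A5 D1 A5 E3 84 9F 3B E1 82 B5

U+024D: 2-byte form → C9 8D.
U+EE2E5: 4-byte form → F3 AE 8B A5.
U+0465: 2-byte form → D1 A5.
U+311F: 3-byte form → E3 84 9F.
U+003B: 1-byte form → 3B.
U+10B5: 3-byte form → E1 82 B5.
Concatenated (15 bytes): C9 8D F3 AE 8B A5 D1 A5 E3 84 9F 3B E1 82 B5.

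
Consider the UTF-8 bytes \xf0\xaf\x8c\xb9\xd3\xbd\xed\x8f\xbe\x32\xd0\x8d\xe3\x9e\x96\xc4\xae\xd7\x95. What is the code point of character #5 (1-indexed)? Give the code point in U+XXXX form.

U+040D

Offset 0: leading byte 0xF0 = 11110000 → 4-byte char #1 = F0 AF 8C B9.
Offset 4: leading byte 0xD3 = 11010011 → 2-byte char #2 = D3 BD.
Offset 6: leading byte 0xED = 11101101 → 3-byte char #3 = ED 8F BE.
Offset 9: leading byte 0x32 = 00110010 → 1-byte char #4 = 32.
Offset 10: leading byte 0xD0 = 11010000 → 2-byte char #5 = D0 8D.
Leading byte 0xD0 = 11010000 matches 110xxxxx → 2-byte sequence.
Byte 1: 0xD0 = 11010000, payload 10000 (5 bits).
Byte 2: 0x8D = 10001101 (10xxxxxx ✓), payload 001101.
Concatenate: 10000001101 = 0x40D (11 bits → U+040D).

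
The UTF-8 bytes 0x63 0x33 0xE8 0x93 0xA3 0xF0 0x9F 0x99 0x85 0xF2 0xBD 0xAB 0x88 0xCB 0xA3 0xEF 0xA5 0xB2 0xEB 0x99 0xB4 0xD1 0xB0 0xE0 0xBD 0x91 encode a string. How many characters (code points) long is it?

10

Byte at offset 0: 0x63 = 01100011 → 1-byte char (#1). Advance 1.
Byte at offset 1: 0x33 = 00110011 → 1-byte char (#2). Advance 1.
Byte at offset 2: 0xE8 = 11101000 → 3-byte char (#3). Advance 3.
Byte at offset 5: 0xF0 = 11110000 → 4-byte char (#4). Advance 4.
Byte at offset 9: 0xF2 = 11110010 → 4-byte char (#5). Advance 4.
Byte at offset 13: 0xCB = 11001011 → 2-byte char (#6). Advance 2.
Byte at offset 15: 0xEF = 11101111 → 3-byte char (#7). Advance 3.
Byte at offset 18: 0xEB = 11101011 → 3-byte char (#8). Advance 3.
Byte at offset 21: 0xD1 = 11010001 → 2-byte char (#9). Advance 2.
Byte at offset 23: 0xE0 = 11100000 → 3-byte char (#10). Advance 3.
Reached end at offset 26 after 10 code points.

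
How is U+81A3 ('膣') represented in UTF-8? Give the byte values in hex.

E8 86 A3

U+81A3 = 0x81A3 = 33187 decimal. In range U+0800–U+FFFF → 3-byte form: 1110xxxx 10xxxxxx 10xxxxxx.
Binary (16 bits): 1000000110100011.
Split 4+6+6: 1000 | 000110 | 100011.
Byte 1: 11101000 = 0xE8.
Byte 2: 10000110 = 0x86.
Byte 3: 10100011 = 0xA3.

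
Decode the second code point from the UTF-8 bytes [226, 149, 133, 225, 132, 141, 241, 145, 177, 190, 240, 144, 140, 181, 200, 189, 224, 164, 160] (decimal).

Offset 0: leading byte 0xE2 = 11100010 → 3-byte char #1 = E2 95 85.
Offset 3: leading byte 0xE1 = 11100001 → 3-byte char #2 = E1 84 8D.
Leading byte 0xE1 = 11100001 matches 1110xxxx → 3-byte sequence.
Byte 1: 0xE1 = 11100001, payload 0001 (4 bits).
Byte 2: 0x84 = 10000100 (10xxxxxx ✓), payload 000100.
Byte 3: 0x8D = 10001101 (10xxxxxx ✓), payload 001101.
Concatenate: 0001000100001101 = 0x110D (16 bits → U+110D).

U+110D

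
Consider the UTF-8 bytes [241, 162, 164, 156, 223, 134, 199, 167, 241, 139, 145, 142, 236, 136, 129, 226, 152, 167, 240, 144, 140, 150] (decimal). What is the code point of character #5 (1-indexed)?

Offset 0: leading byte 0xF1 = 11110001 → 4-byte char #1 = F1 A2 A4 9C.
Offset 4: leading byte 0xDF = 11011111 → 2-byte char #2 = DF 86.
Offset 6: leading byte 0xC7 = 11000111 → 2-byte char #3 = C7 A7.
Offset 8: leading byte 0xF1 = 11110001 → 4-byte char #4 = F1 8B 91 8E.
Offset 12: leading byte 0xEC = 11101100 → 3-byte char #5 = EC 88 81.
Leading byte 0xEC = 11101100 matches 1110xxxx → 3-byte sequence.
Byte 1: 0xEC = 11101100, payload 1100 (4 bits).
Byte 2: 0x88 = 10001000 (10xxxxxx ✓), payload 001000.
Byte 3: 0x81 = 10000001 (10xxxxxx ✓), payload 000001.
Concatenate: 1100001000000001 = 0xC201 (16 bits → U+C201).

U+C201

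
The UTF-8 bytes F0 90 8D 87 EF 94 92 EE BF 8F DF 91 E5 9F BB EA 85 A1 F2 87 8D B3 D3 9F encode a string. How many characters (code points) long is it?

Byte at offset 0: 0xF0 = 11110000 → 4-byte char (#1). Advance 4.
Byte at offset 4: 0xEF = 11101111 → 3-byte char (#2). Advance 3.
Byte at offset 7: 0xEE = 11101110 → 3-byte char (#3). Advance 3.
Byte at offset 10: 0xDF = 11011111 → 2-byte char (#4). Advance 2.
Byte at offset 12: 0xE5 = 11100101 → 3-byte char (#5). Advance 3.
Byte at offset 15: 0xEA = 11101010 → 3-byte char (#6). Advance 3.
Byte at offset 18: 0xF2 = 11110010 → 4-byte char (#7). Advance 4.
Byte at offset 22: 0xD3 = 11010011 → 2-byte char (#8). Advance 2.
Reached end at offset 24 after 8 code points.

8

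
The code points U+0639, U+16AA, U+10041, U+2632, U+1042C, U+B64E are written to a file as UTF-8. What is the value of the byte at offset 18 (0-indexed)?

0x8E

U+0639 → 2-byte form D8 B9 at offsets 0–1.
U+16AA → 3-byte form E1 9A AA at offsets 2–4.
U+10041 → 4-byte form F0 90 81 81 at offsets 5–8.
U+2632 → 3-byte form E2 98 B2 at offsets 9–11.
U+1042C → 4-byte form F0 90 90 AC at offsets 12–15.
U+B64E → 3-byte form EB 99 8E at offsets 16–18.
Offset 18 falls in char 6's range; it's byte 3 of EB 99 8E = 0x8E.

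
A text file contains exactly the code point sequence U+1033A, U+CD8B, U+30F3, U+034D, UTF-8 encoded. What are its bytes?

F0 90 8C BA EC B6 8B E3 83 B3 CD 8D

U+1033A: 4-byte form → F0 90 8C BA.
U+CD8B: 3-byte form → EC B6 8B.
U+30F3: 3-byte form → E3 83 B3.
U+034D: 2-byte form → CD 8D.
Concatenated (12 bytes): F0 90 8C BA EC B6 8B E3 83 B3 CD 8D.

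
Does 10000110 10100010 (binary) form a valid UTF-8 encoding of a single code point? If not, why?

Byte 0x86 = 10000110 has the form 10xxxxxx — a continuation byte — but there is no preceding leading byte.

invalid (continuation byte with no leading byte)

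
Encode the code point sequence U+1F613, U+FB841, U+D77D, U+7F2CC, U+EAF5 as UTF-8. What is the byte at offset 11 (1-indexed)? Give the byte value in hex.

1-indexed offset 11 is 0-indexed offset 10.
U+1F613 → 4-byte form F0 9F 98 93 at offsets 0–3.
U+FB841 → 4-byte form F3 BB A1 81 at offsets 4–7.
U+D77D → 3-byte form ED 9D BD at offsets 8–10.
Offset 10 falls in char 3's range; it's byte 3 of ED 9D BD = 0xBD.

0xBD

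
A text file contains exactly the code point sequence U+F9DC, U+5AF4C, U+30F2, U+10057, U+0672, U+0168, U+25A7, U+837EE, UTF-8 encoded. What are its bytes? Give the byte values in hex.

U+F9DC: 3-byte form → EF A7 9C.
U+5AF4C: 4-byte form → F1 9A BD 8C.
U+30F2: 3-byte form → E3 83 B2.
U+10057: 4-byte form → F0 90 81 97.
U+0672: 2-byte form → D9 B2.
U+0168: 2-byte form → C5 A8.
U+25A7: 3-byte form → E2 96 A7.
U+837EE: 4-byte form → F2 83 9F AE.
Concatenated (25 bytes): EF A7 9C F1 9A BD 8C E3 83 B2 F0 90 81 97 D9 B2 C5 A8 E2 96 A7 F2 83 9F AE.

EF A7 9C F1 9A BD 8C E3 83 B2 F0 90 81 97 D9 B2 C5 A8 E2 96 A7 F2 83 9F AE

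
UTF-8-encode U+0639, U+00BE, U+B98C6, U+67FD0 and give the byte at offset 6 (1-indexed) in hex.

1-indexed offset 6 is 0-indexed offset 5.
U+0639 → 2-byte form D8 B9 at offsets 0–1.
U+00BE → 2-byte form C2 BE at offsets 2–3.
U+B98C6 → 4-byte form F2 B9 A3 86 at offsets 4–7.
Offset 5 falls in char 3's range; it's byte 2 of F2 B9 A3 86 = 0xB9.

0xB9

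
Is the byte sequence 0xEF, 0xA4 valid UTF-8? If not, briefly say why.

Leading byte 0xEF = 11101111 → 3-byte form, but only 2 bytes are present.

invalid (sequence truncated)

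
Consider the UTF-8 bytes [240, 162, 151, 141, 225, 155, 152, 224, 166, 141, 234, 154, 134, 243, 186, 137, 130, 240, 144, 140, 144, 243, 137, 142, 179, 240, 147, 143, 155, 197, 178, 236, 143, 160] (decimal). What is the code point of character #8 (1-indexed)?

Offset 0: leading byte 0xF0 = 11110000 → 4-byte char #1 = F0 A2 97 8D.
Offset 4: leading byte 0xE1 = 11100001 → 3-byte char #2 = E1 9B 98.
Offset 7: leading byte 0xE0 = 11100000 → 3-byte char #3 = E0 A6 8D.
Offset 10: leading byte 0xEA = 11101010 → 3-byte char #4 = EA 9A 86.
Offset 13: leading byte 0xF3 = 11110011 → 4-byte char #5 = F3 BA 89 82.
Offset 17: leading byte 0xF0 = 11110000 → 4-byte char #6 = F0 90 8C 90.
Offset 21: leading byte 0xF3 = 11110011 → 4-byte char #7 = F3 89 8E B3.
Offset 25: leading byte 0xF0 = 11110000 → 4-byte char #8 = F0 93 8F 9B.
Leading byte 0xF0 = 11110000 matches 11110xxx → 4-byte sequence.
Byte 1: 0xF0 = 11110000, payload 000 (3 bits).
Byte 2: 0x93 = 10010011 (10xxxxxx ✓), payload 010011.
Byte 3: 0x8F = 10001111 (10xxxxxx ✓), payload 001111.
Byte 4: 0x9B = 10011011 (10xxxxxx ✓), payload 011011.
Concatenate: 000010011001111011011 = 0x133DB (21 bits → U+133DB).

U+133DB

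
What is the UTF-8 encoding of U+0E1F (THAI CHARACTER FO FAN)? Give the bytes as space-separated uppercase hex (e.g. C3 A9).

U+0E1F = 0xE1F = 3615 decimal. In range U+0800–U+FFFF → 3-byte form: 1110xxxx 10xxxxxx 10xxxxxx.
Binary (16 bits): 0000111000011111.
Split 4+6+6: 0000 | 111000 | 011111.
Byte 1: 11100000 = 0xE0.
Byte 2: 10111000 = 0xB8.
Byte 3: 10011111 = 0x9F.

E0 B8 9F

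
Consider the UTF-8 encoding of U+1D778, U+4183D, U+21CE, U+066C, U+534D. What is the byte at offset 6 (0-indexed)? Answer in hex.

0xA0

U+1D778 → 4-byte form F0 9D 9D B8 at offsets 0–3.
U+4183D → 4-byte form F1 81 A0 BD at offsets 4–7.
Offset 6 falls in char 2's range; it's byte 3 of F1 81 A0 BD = 0xA0.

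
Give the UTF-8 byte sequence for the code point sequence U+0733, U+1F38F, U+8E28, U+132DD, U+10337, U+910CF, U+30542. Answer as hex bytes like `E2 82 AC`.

U+0733: 2-byte form → DC B3.
U+1F38F: 4-byte form → F0 9F 8E 8F.
U+8E28: 3-byte form → E8 B8 A8.
U+132DD: 4-byte form → F0 93 8B 9D.
U+10337: 4-byte form → F0 90 8C B7.
U+910CF: 4-byte form → F2 91 83 8F.
U+30542: 4-byte form → F0 B0 95 82.
Concatenated (25 bytes): DC B3 F0 9F 8E 8F E8 B8 A8 F0 93 8B 9D F0 90 8C B7 F2 91 83 8F F0 B0 95 82.

DC B3 F0 9F 8E 8F E8 B8 A8 F0 93 8B 9D F0 90 8C B7 F2 91 83 8F F0 B0 95 82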